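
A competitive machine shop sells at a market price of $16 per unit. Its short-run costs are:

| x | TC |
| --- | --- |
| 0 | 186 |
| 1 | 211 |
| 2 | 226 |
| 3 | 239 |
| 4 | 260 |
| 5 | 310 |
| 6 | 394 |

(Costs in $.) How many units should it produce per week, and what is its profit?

x = 0 (shut down); profit = -$186

Compute π = P·x − TC at each output: x=0: -186; x=1: -195; x=2: -194; x=3: -191; x=4: -196; x=5: -230; x=6: -298.
Profit is highest at x = 0. Equivalently, the lowest AVC in the table is 53/3 ≈ $17.67 at x = 3, and P = $16 falls below it — price never covers variable cost, so the firm shuts down and loses only its fixed cost.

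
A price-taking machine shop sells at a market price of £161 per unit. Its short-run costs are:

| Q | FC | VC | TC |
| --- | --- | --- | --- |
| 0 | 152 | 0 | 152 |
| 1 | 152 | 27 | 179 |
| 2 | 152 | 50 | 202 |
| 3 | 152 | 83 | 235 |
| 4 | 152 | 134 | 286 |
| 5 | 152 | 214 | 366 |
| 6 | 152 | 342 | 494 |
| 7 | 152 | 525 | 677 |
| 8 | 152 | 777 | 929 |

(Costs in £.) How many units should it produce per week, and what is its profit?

Q = 6; profit = £472

Tabulate TR − TC: Q=0: -152; Q=1: -18; Q=2: 120; Q=3: 248; Q=4: 358; Q=5: 439; Q=6: 472; Q=7: 450; Q=8: 359.
Profit is maximized at Q = 6. AVC there is 342/6 = £57 ≤ P, so producing beats shutting down (which would give -£152).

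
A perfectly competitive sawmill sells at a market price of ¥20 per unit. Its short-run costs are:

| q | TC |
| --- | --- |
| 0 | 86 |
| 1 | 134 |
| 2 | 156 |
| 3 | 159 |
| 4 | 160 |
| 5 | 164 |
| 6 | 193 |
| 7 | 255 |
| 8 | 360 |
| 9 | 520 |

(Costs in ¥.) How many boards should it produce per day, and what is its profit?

Tabulate TR − TC: q=0: -86; q=1: -114; q=2: -116; q=3: -99; q=4: -80; q=5: -64; q=6: -73; q=7: -115; q=8: -200; q=9: -340.
Profit is maximized at q = 5. AVC there is 78/5 = ¥15.60 ≤ P, so producing beats shutting down (which would give -¥86).

q = 5; profit = -¥64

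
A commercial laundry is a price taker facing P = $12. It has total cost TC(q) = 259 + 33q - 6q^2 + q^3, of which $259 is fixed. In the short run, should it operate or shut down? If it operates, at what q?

From TC, MC = TC'(q) = 33 - 12q + 3q^2 and AVC = VC/q = 33 - 6q + q^2.
AVC hits its minimum where MC = AVC, at q = 3, giving min AVC = 33 - 6·3 + 3^2 = $24.
With P < min AVC ($12 < $24), every unit sold adds to the loss.
Best response: produce nothing and absorb the $259 fixed cost.

Shut down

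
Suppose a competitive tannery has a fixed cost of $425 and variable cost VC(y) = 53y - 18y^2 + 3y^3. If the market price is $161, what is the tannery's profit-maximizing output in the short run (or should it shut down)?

Strip out fixed cost: VC = 53y - 18y^2 + 3y^3. Then AVC = 53 - 18y + 3y^2 and MC = 53 - 36y + 9y^2.
The AVC parabola has its vertex at y = 18/6 = 3, where AVC = 53 - 18·3 + 3·3^2 = $26.
Because $161 ≥ $26, revenue can cover variable cost; the firm operates.
P = MC gives -108 - 36y + 9y^2 = 0, with roots -2 and 6. Take the larger (rising MC): y* = 6.
Check: AVC at y = 6 is $53 ≤ P, so revenue covers variable cost.
Profit = P·y − TC = 161·6 − 743 = $223.

Produce at y = 6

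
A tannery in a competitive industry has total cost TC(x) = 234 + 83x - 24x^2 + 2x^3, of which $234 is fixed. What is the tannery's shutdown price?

$11 per unit

The shutdown price is the minimum of AVC. VC = 83x - 24x^2 + 2x^3, so AVC = 83 - 24x + 2x^2.
dAVC/dx = -24 + 4x = 0 gives x = 6. min AVC = 83 - 24·6 + 2·6^2 = 11.
So the shutdown price is $11.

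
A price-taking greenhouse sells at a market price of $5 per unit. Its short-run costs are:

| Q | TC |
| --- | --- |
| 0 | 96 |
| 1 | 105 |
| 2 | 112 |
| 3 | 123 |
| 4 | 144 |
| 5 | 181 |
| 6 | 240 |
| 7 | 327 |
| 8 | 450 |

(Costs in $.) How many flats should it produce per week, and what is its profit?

Q = 0 (shut down); profit = -$96

Compute π = P·Q − TC at each output: Q=0: -96; Q=1: -100; Q=2: -102; Q=3: -108; Q=4: -124; Q=5: -156; Q=6: -210; Q=7: -292; Q=8: -410.
Profit is highest at Q = 0. Equivalently, the lowest AVC in the table is 16/2 ≈ $8 at Q = 2, and P = $5 falls below it — price never covers variable cost, so the firm shuts down and loses only its fixed cost.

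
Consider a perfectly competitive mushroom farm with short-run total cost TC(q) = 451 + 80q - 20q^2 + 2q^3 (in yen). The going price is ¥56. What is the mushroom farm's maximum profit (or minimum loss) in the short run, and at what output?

AVC = 80 - 20q + 2q^2; min AVC = ¥30 at q = 5. Since P = ¥56 ≥ min AVC, the firm produces.
MC = 80 - 40q + 6q^2. Setting P = MC and taking the root on the rising branch gives q* = 6.
TR = 56·6 = 336. TC = 451 + 192 = 643. Profit = 336 − 643 = -¥307.
Shutting down would mean losing the fixed cost of ¥451, so operating at a loss of ¥307 is better by ¥144.

Profit = -¥307 at q = 6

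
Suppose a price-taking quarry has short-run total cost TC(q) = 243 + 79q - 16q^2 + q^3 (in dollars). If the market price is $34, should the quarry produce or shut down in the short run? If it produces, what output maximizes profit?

Strip out fixed cost: VC = 79q - 16q^2 + q^3. Then AVC = 79 - 16q + q^2 and MC = 79 - 32q + 3q^2.
The AVC parabola has its vertex at q = 16/2 = 8, where AVC = 79 - 16·8 + 8^2 = $15.
Since P = $34 ≥ min AVC = $15, price covers variable cost and the firm should produce.
P = MC gives 45 - 32q + 3q^2 = 0, with roots 5/3 and 9. Take the larger (rising MC): q* = 9.
Check: AVC at q = 9 is $16 ≤ P, so revenue covers variable cost.
Profit = P·q − TC = 34·9 − 387 = -$81, a loss, but smaller than the $243 fixed cost the firm would lose by shutting down.

Produce at q = 9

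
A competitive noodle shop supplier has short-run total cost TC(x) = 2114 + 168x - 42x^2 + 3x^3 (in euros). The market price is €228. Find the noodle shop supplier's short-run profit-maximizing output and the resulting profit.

Profit = -€314 at x = 10

AVC = 168 - 42x + 3x^2 has its minimum €21 at x = 7; price €228 clears that bar, so the firm operates.
MC = 168 - 84x + 9x^2. Setting P = MC and taking the root on the rising branch gives x* = 10.
TR = 228·10 = 2280. TC = 2114 + 480 = 2594. Profit = 2280 − 2594 = -€314.
By producing, the firm covers all variable cost plus €1800 of fixed cost; shutting down would lose the full €2114.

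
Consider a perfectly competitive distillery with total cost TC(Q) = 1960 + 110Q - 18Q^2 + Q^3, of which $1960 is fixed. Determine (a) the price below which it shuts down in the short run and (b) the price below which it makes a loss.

Shutdown price = $29; break-even price = $194

AVC = 110 - 18Q + Q^2; minimized at Q = 9, giving min AVC = $29. That is the shutdown price.
ATC = 1960/Q + 110 - 18Q + Q^2. Setting dATC/dQ = −1960/Q^2 − 18 + 2Q = 0 gives Q = 14 (since 2·14^3 − 18·14^2 = 1960).
min ATC = 1960/14 + 110 − 18·14 + 14^2 = $194. That is the break-even price.
Between these two prices the firm operates at a loss; above $194 it earns a profit.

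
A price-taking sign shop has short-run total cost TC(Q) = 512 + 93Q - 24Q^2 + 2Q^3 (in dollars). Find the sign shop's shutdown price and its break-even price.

Shutdown price = $21; break-even price = $93

AVC = 93 - 24Q + 2Q^2; minimized at Q = 6, giving min AVC = $21. That is the shutdown price.
ATC = 512/Q + 93 - 24Q + 2Q^2. Setting dATC/dQ = −512/Q^2 − 24 + 4Q = 0 gives Q = 8 (since 4·8^3 − 24·8^2 = 512).
min ATC = 512/8 + 93 − 24·8 + 2·8^2 = $93. That is the break-even price.
For $21 ≤ P < $93 the firm produces at a loss; below $21 it shuts down.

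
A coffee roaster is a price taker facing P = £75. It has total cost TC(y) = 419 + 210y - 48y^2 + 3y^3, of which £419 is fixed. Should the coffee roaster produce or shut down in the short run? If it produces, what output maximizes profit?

Produce at y = 9

Variable cost is VC = 210y - 48y^2 + 3y^3, so AVC = VC/y = 210 - 48y + 3y^2 and MC = dTC/dy = 210 - 96y + 9y^2.
The AVC parabola has its vertex at y = 48/6 = 8, where AVC = 210 - 48·8 + 3·8^2 = £18.
Because £75 ≥ £18, revenue can cover variable cost; the firm operates.
Solving P = MC: 135 - 96y + 9y^2 = 0 ⇒ y = 5/3 or 9. On the upward-sloping branch, y* = 9.
Check: AVC at y = 9 is £21 ≤ P, so revenue covers variable cost.
Profit = P·y − TC = 75·9 − 608 = £67.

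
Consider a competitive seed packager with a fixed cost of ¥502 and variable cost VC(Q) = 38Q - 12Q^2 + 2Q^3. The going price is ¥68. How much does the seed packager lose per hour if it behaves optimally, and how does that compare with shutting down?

Profit = -¥302 at Q = 5

AVC = 38 - 12Q + 2Q^2 has its minimum ¥20 at Q = 3; price ¥68 clears that bar, so the firm operates.
With MC = 38 - 24Q + 6Q^2, P = MC on the upward-sloping part at Q* = 5.
TR = 68·5 = 340. TC = 502 + 140 = 642. Profit = 340 − 642 = -¥302.
Shutting down would mean losing the fixed cost of ¥502, so operating at a loss of ¥302 is better by ¥200.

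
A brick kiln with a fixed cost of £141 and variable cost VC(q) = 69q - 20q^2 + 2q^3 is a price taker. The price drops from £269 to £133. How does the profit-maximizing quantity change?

AVC = 69 - 20q + 2q^2, minimized at q = 5 where min AVC = £19. MC = 69 - 40q + 6q^2.
At P = £269 ≥ min AVC, set P = MC on the rising branch: q = 10.
At P = £133 ≥ min AVC, set P = MC: q = 8. The firm stays open but cuts output.

Output falls from 10 to 8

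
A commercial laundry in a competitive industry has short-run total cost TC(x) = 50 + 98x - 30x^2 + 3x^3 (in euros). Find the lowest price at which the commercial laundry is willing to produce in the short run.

The firm shuts down when price falls below the minimum of average variable cost. AVC = VC/x = 98 - 30x + 3x^2.
dAVC/dx = -30 + 6x = 0 gives x = 5. min AVC = 98 - 30·5 + 3·5^2 = 23.
The firm shuts down for any P below €23.

€23 per unit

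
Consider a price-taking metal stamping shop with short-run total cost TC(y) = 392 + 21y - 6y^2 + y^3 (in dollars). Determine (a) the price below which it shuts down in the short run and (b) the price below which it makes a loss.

Shutdown price = $12; break-even price = $84

AVC = 21 - 6y + y^2; minimized at y = 3, giving min AVC = $12. That is the shutdown price.
ATC = 392/y + 21 - 6y + y^2. Setting dATC/dy = −392/y^2 − 6 + 2y = 0 gives y = 7 (since 2·7^3 − 6·7^2 = 392).
min ATC = 392/7 + 21 − 6·7 + 7^2 = $84. That is the break-even price.
Between these two prices the firm operates at a loss; above $84 it earns a profit.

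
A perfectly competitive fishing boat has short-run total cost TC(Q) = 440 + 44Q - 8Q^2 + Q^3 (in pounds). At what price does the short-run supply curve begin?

£28 per unit

Short-run supply begins at min AVC. From VC = 44Q - 8Q^2 + Q^3, AVC = 44 - 8Q + Q^2.
dAVC/dQ = -8 + 2Q = 0 gives Q = 4. min AVC = 44 - 8·4 + 4^2 = 28.
So the shutdown price is £28.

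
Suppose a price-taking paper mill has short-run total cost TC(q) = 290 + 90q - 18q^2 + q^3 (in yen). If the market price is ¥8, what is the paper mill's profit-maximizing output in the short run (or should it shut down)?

Variable cost is VC = 90q - 18q^2 + q^3, so AVC = VC/q = 90 - 18q + q^2 and MC = dTC/dq = 90 - 36q + 3q^2.
AVC is minimized where dAVC/dq = -18 + 2q = 0, at q = 9; min AVC = 90 - 18·9 + 9^2 = ¥9.
With P < min AVC (¥8 < ¥9), every unit sold adds to the loss.
The firm minimizes its loss by shutting down and losing only its fixed cost of ¥290.

Shut down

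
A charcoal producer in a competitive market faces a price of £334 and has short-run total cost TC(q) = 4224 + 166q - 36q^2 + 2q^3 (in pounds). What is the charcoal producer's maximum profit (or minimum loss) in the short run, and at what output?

Profit = -£304 at q = 14

AVC = 166 - 36q + 2q^2 has its minimum £4 at q = 9; price £334 clears that bar, so the firm operates.
MC = 166 - 72q + 6q^2. Setting P = MC and taking the root on the rising branch gives q* = 14.
TR = 334·14 = 4676. TC = 4224 + 756 = 4980. Profit = 4676 − 4980 = -£304.
That loss of £304 beats the £4224 the firm would lose by shutting down; producing recovers £3920 of fixed cost.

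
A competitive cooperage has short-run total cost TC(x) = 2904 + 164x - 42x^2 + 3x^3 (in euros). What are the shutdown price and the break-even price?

AVC = 164 - 42x + 3x^2; minimized at x = 7, giving min AVC = €17. That is the shutdown price.
ATC = 2904/x + 164 - 42x + 3x^2. Setting dATC/dx = −2904/x^2 − 42 + 6x = 0 gives x = 11 (since 6·11^3 − 42·11^2 = 2904).
min ATC = 2904/11 + 164 − 42·11 + 3·11^2 = €329. That is the break-even price.
Between these two prices the firm operates at a loss; above €329 it earns a profit.

Shutdown price = €17; break-even price = €329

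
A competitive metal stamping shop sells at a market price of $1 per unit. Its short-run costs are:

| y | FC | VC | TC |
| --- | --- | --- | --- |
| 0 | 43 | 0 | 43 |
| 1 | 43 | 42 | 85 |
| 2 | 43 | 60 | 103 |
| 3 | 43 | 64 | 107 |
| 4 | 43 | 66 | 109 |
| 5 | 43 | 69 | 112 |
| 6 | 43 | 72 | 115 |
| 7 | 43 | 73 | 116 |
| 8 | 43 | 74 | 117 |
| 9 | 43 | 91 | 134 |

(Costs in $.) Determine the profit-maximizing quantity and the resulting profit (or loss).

y = 0 (shut down); profit = -$43

Profit at each row (π = 1y − TC): y=0: -43; y=1: -84; y=2: -101; y=3: -104; y=4: -105; y=5: -107; y=6: -109; y=7: -109; y=8: -109; y=9: -125.
Profit is highest at y = 0. Equivalently, the lowest AVC in the table is 74/8 ≈ $9.25 at y = 8, and P = $1 falls below it — price never covers variable cost, so the firm shuts down and loses only its fixed cost.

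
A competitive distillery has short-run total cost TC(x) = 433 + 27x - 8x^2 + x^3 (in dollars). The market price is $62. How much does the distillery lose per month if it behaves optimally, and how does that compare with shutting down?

AVC = 27 - 8x + x^2; min AVC = $11 at x = 4. Since P = $62 ≥ min AVC, the firm produces.
With MC = 27 - 16x + 3x^2, P = MC on the upward-sloping part at x* = 7.
TR = 62·7 = 434. TC = 433 + 140 = 573. Profit = 434 − 573 = -$139.
Shutting down would mean losing the fixed cost of $433, so operating at a loss of $139 is better by $294.

Profit = -$139 at x = 7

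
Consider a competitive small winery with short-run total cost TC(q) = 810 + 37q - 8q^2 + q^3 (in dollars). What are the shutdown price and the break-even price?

Shutdown price = $21; break-even price = $136

Shutdown price = min AVC. AVC = 37 - 8q + q^2, with vertex at q = 4 and minimum $21.
ATC = 810/q + 37 - 8q + q^2. Setting dATC/dq = −810/q^2 − 8 + 2q = 0 gives q = 9 (since 2·9^3 − 8·9^2 = 810).
min ATC = 810/9 + 37 − 8·9 + 9^2 = $136. That is the break-even price.
For $21 ≤ P < $136 the firm produces at a loss; below $21 it shuts down.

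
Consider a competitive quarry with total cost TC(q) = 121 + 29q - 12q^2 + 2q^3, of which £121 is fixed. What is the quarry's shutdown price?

£11 per unit

The shutdown price is the minimum of AVC. VC = 29q - 12q^2 + 2q^3, so AVC = 29 - 12q + 2q^2.
At the minimum of AVC, MC = AVC. MC = 29 - 24q + 6q^2; setting MC = AVC gives 4q^2 - 12q = 0, so q = 3. min AVC = 11.
So the shutdown price is £11.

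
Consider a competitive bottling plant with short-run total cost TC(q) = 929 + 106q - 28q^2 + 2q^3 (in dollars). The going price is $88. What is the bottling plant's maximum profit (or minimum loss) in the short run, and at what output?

Profit = -$281 at q = 9

AVC = 106 - 28q + 2q^2; min AVC = $8 at q = 7. Since P = $88 ≥ min AVC, the firm produces.
MC = 106 - 56q + 6q^2. Setting P = MC and taking the root on the rising branch gives q* = 9.
TR = 88·9 = 792. TC = 929 + 144 = 1073. Profit = 792 − 1073 = -$281.
Shutting down would mean losing the fixed cost of $929, so operating at a loss of $281 is better by $648.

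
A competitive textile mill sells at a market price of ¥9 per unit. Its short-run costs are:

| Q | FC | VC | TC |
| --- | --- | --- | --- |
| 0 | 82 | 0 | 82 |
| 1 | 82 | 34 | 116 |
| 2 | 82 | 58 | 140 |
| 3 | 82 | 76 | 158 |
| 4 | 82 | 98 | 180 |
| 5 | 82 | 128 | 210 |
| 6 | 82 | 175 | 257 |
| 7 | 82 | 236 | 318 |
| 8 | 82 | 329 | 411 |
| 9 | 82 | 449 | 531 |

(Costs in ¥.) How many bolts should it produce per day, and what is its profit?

Q = 0 (shut down); profit = -¥82

Compute π = P·Q − TC at each output: Q=0: -82; Q=1: -107; Q=2: -122; Q=3: -131; Q=4: -144; Q=5: -165; Q=6: -203; Q=7: -255; Q=8: -339; Q=9: -450.
Profit is highest at Q = 0. Equivalently, the lowest AVC in the table is 98/4 ≈ ¥24.50 at Q = 4, and P = ¥9 falls below it — price never covers variable cost, so the firm shuts down and loses only its fixed cost.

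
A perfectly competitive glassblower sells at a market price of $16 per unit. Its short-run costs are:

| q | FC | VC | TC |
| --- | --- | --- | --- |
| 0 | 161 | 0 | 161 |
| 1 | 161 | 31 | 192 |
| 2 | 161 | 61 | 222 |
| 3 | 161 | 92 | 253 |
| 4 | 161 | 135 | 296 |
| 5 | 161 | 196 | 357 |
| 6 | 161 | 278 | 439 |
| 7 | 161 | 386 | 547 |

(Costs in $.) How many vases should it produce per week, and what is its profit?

Tabulate TR − TC: q=0: -161; q=1: -176; q=2: -190; q=3: -205; q=4: -232; q=5: -277; q=6: -343; q=7: -435.
Profit is highest at q = 0. Equivalently, the lowest AVC in the table is 61/2 ≈ $30.50 at q = 2, and P = $16 falls below it — price never covers variable cost, so the firm shuts down and loses only its fixed cost.

q = 0 (shut down); profit = -$161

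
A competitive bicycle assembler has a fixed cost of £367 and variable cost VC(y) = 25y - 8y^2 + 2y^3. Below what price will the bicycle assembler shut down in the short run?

£17 per unit

The firm shuts down when price falls below the minimum of average variable cost. AVC = VC/y = 25 - 8y + 2y^2.
At the minimum of AVC, MC = AVC. MC = 25 - 16y + 6y^2; setting MC = AVC gives 4y^2 - 8y = 0, so y = 2. min AVC = 17.
For P < £17 the firm produces nothing.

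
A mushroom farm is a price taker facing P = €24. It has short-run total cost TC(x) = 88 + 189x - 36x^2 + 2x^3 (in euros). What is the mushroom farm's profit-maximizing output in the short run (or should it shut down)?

Shut down

Variable cost is VC = 189x - 36x^2 + 2x^3, so AVC = VC/x = 189 - 36x + 2x^2 and MC = dTC/dx = 189 - 72x + 6x^2.
The AVC parabola has its vertex at x = 36/4 = 9, where AVC = 189 - 36·9 + 2·9^2 = €27.
Since P = €24 < min AVC = €27, price fails to cover variable cost at any output.
The firm minimizes its loss by shutting down and losing only its fixed cost of €88.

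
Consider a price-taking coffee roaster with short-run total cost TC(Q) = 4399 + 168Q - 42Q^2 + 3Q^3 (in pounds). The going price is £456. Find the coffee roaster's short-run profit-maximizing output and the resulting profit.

Profit = -£79 at Q = 12

AVC = 168 - 42Q + 3Q^2; min AVC = £21 at Q = 7. Since P = £456 ≥ min AVC, the firm produces.
With MC = 168 - 84Q + 9Q^2, P = MC on the upward-sloping part at Q* = 12.
TR = 456·12 = 5472. TC = 4399 + 1152 = 5551. Profit = 5472 − 5551 = -£79.
Shutting down would mean losing the fixed cost of £4399, so operating at a loss of £79 is better by £4320.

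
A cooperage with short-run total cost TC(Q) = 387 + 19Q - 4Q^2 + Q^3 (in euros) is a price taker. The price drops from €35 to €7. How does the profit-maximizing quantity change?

MC = 19 - 8Q + 3Q^2; the shutdown threshold is min AVC = €15 (at Q = 2).
With P = €35 above the shutdown price, P = MC gives Q = 4.
At P = €7 < min AVC = €15, price no longer covers variable cost at any output, so the firm shuts down: Q = 0.

Output falls from 4 to 0 (the firm shuts down)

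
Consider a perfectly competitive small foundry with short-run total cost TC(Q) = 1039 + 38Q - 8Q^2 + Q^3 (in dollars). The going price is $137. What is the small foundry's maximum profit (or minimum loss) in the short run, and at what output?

Profit = -$229 at Q = 9

AVC = 38 - 8Q + Q^2; min AVC = $22 at Q = 4. Since P = $137 ≥ min AVC, the firm produces.
With MC = 38 - 16Q + 3Q^2, P = MC on the upward-sloping part at Q* = 9.
TR = 137·9 = 1233. TC = 1039 + 423 = 1462. Profit = 1233 − 1462 = -$229.
By producing, the firm covers all variable cost plus $810 of fixed cost; shutting down would lose the full $1039.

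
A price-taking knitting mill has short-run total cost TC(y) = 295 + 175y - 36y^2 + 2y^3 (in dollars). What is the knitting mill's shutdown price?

Short-run supply begins at min AVC. From VC = 175y - 36y^2 + 2y^3, AVC = 175 - 36y + 2y^2.
At the minimum of AVC, MC = AVC. MC = 175 - 72y + 6y^2; setting MC = AVC gives 4y^2 - 36y = 0, so y = 9. min AVC = 13.
So the shutdown price is $13.

$13 per unit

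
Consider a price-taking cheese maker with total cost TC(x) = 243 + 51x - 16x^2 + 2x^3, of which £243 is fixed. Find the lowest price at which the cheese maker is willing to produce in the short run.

£19 per unit

The shutdown price is the minimum of AVC. VC = 51x - 16x^2 + 2x^3, so AVC = 51 - 16x + 2x^2.
At the minimum of AVC, MC = AVC. MC = 51 - 32x + 6x^2; setting MC = AVC gives 4x^2 - 16x = 0, so x = 4. min AVC = 19.
For P < £19 the firm produces nothing.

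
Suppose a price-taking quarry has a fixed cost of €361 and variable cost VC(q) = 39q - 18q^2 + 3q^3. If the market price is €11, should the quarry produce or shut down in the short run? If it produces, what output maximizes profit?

Variable cost is VC = 39q - 18q^2 + 3q^3, so AVC = VC/q = 39 - 18q + 3q^2 and MC = dTC/dq = 39 - 36q + 9q^2.
The AVC parabola has its vertex at q = 18/6 = 3, where AVC = 39 - 18·3 + 3·3^2 = €12.
P = €11 lies below min AVC = €12; no output level covers variable cost.
The firm minimizes its loss by shutting down and losing only its fixed cost of €361.

Shut down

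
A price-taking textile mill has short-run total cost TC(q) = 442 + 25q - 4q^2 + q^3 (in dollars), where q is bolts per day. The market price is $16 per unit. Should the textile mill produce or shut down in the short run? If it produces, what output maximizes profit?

Shut down

Variable cost is VC = 25q - 4q^2 + q^3, so AVC = VC/q = 25 - 4q + q^2 and MC = dTC/dq = 25 - 8q + 3q^2.
The AVC parabola has its vertex at q = 4/2 = 2, where AVC = 25 - 4·2 + 2^2 = $21.
P = $16 lies below min AVC = $21; no output level covers variable cost.
Best response: produce nothing and absorb the $442 fixed cost.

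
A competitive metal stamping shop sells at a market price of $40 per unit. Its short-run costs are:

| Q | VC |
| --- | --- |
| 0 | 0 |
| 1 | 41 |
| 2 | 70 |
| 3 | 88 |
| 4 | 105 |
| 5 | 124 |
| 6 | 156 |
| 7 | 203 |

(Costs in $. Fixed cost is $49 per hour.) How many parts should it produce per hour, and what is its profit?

Compute π = P·Q − TC at each output: Q=0: -49; Q=1: -50; Q=2: -39; Q=3: -17; Q=4: 6; Q=5: 27; Q=6: 35; Q=7: 28.
Profit is maximized at Q = 6. AVC there is 156/6 = $26 ≤ P, so producing beats shutting down (which would give -$49).

Q = 6; profit = $35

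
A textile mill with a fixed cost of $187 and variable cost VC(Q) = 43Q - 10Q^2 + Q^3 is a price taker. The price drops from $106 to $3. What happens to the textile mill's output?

AVC = 43 - 10Q + Q^2, minimized at Q = 5 where min AVC = $18. MC = 43 - 20Q + 3Q^2.
At P = $106 ≥ min AVC, set P = MC on the rising branch: Q = 9.
At P = $3 < min AVC = $18, price no longer covers variable cost at any output, so the firm shuts down: Q = 0.

Output falls from 9 to 0 (the firm shuts down)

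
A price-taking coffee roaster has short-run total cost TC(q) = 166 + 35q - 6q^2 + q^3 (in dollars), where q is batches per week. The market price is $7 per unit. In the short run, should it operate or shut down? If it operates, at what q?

Shut down

From TC, MC = TC'(q) = 35 - 12q + 3q^2 and AVC = VC/q = 35 - 6q + q^2.
AVC hits its minimum where MC = AVC, at q = 3, giving min AVC = 35 - 6·3 + 3^2 = $26.
Since P = $7 < min AVC = $26, price fails to cover variable cost at any output.
Best response: produce nothing and absorb the $166 fixed cost.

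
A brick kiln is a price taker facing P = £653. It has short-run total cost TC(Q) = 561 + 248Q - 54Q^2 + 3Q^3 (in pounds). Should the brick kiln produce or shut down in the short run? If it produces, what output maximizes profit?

Produce at Q = 15

Variable cost is VC = 248Q - 54Q^2 + 3Q^3, so AVC = VC/Q = 248 - 54Q + 3Q^2 and MC = dTC/dQ = 248 - 108Q + 9Q^2.
AVC is minimized where dAVC/dQ = -54 + 6Q = 0, at Q = 9; min AVC = 248 - 54·9 + 3·9^2 = £5.
P = £653 exceeds min AVC = £5, so the firm stays open.
Solving P = MC: -405 - 108Q + 9Q^2 = 0 ⇒ Q = -3 or 15. On the upward-sloping branch, Q* = 15.
Check: AVC at Q = 15 is £113 ≤ P, so revenue covers variable cost.
Profit = P·Q − TC = 653·15 − 2256 = £7539.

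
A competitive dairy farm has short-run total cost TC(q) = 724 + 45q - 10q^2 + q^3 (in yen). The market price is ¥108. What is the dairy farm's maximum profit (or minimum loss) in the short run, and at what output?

AVC = 45 - 10q + q^2 has its minimum ¥20 at q = 5; price ¥108 clears that bar, so the firm operates.
With MC = 45 - 20q + 3q^2, P = MC on the upward-sloping part at q* = 9.
TR = 108·9 = 972. TC = 724 + 324 = 1048. Profit = 972 − 1048 = -¥76.
Shutting down would mean losing the fixed cost of ¥724, so operating at a loss of ¥76 is better by ¥648.

Profit = -¥76 at q = 9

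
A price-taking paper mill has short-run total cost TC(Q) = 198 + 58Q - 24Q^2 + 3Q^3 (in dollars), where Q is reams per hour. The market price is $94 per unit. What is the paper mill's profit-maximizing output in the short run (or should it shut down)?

Produce at Q = 6

From TC, MC = TC'(Q) = 58 - 48Q + 9Q^2 and AVC = VC/Q = 58 - 24Q + 3Q^2.
The AVC parabola has its vertex at Q = 24/6 = 4, where AVC = 58 - 24·4 + 3·4^2 = $10.
Since P = $94 ≥ min AVC = $10, price covers variable cost and the firm should produce.
Set P = MC: 94 = 58 - 48Q + 9Q^2 → -36 - 48Q + 9Q^2 = 0. The roots are Q = -2/3 and Q = 6; the profit-maximizing output is on the rising part of MC, so Q* = 6.
Check: AVC at Q = 6 is $22 ≤ P, so revenue covers variable cost.
Profit = P·Q − TC = 94·6 − 330 = $234.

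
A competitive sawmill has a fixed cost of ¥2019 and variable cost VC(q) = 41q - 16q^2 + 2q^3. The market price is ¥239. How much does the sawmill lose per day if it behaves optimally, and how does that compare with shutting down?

Profit = -¥399 at q = 9

AVC = 41 - 16q + 2q^2; min AVC = ¥9 at q = 4. Since P = ¥239 ≥ min AVC, the firm produces.
With MC = 41 - 32q + 6q^2, P = MC on the upward-sloping part at q* = 9.
TR = 239·9 = 2151. TC = 2019 + 531 = 2550. Profit = 2151 − 2550 = -¥399.
That loss of ¥399 beats the ¥2019 the firm would lose by shutting down; producing recovers ¥1620 of fixed cost.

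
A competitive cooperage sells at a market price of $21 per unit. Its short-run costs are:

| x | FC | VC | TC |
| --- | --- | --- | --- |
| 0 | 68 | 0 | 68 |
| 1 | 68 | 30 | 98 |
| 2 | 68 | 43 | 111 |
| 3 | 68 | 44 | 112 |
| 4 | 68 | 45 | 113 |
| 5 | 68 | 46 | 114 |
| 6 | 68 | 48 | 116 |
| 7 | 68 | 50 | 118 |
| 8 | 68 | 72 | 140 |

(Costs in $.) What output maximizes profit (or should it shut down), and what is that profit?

x = 7; profit = $29

Tabulate TR − TC: x=0: -68; x=1: -77; x=2: -69; x=3: -49; x=4: -29; x=5: -9; x=6: 10; x=7: 29; x=8: 28.
Profit is maximized at x = 7. AVC there is 50/7 = $7.14 ≤ P, so producing beats shutting down (which would give -$68).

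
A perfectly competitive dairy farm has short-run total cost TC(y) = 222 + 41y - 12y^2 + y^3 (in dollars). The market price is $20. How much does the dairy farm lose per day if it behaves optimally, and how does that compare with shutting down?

AVC = 41 - 12y + y^2; min AVC = $5 at y = 6. Since P = $20 ≥ min AVC, the firm produces.
MC = 41 - 24y + 3y^2. Setting P = MC and taking the root on the rising branch gives y* = 7.
TR = 20·7 = 140. TC = 222 + 42 = 264. Profit = 140 − 264 = -$124.
Shutting down would mean losing the fixed cost of $222, so operating at a loss of $124 is better by $98.

Profit = -$124 at y = 7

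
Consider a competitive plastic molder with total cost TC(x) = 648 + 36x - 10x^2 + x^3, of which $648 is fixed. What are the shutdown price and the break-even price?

Shutdown price = $11; break-even price = $99

AVC = 36 - 10x + x^2; minimized at x = 5, giving min AVC = $11. That is the shutdown price.
ATC = 648/x + 36 - 10x + x^2. Setting dATC/dx = −648/x^2 − 10 + 2x = 0 gives x = 9 (since 2·9^3 − 10·9^2 = 648).
min ATC = 648/9 + 36 − 10·9 + 9^2 = $99. That is the break-even price.
For $11 ≤ P < $99 the firm produces at a loss; below $11 it shuts down.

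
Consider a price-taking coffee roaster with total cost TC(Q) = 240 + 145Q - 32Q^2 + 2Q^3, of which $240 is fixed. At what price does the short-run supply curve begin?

The shutdown price is the minimum of AVC. VC = 145Q - 32Q^2 + 2Q^3, so AVC = 145 - 32Q + 2Q^2.
At the minimum of AVC, MC = AVC. MC = 145 - 64Q + 6Q^2; setting MC = AVC gives 4Q^2 - 32Q = 0, so Q = 8. min AVC = 17.
The firm shuts down for any P below $17.

$17 per unit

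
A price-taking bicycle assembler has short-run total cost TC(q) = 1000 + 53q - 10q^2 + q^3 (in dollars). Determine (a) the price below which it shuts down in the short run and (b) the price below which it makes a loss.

Shutdown price = $28; break-even price = $153

Shutdown price = min AVC. AVC = 53 - 10q + q^2, with vertex at q = 5 and minimum $28.
ATC = 1000/q + 53 - 10q + q^2. Setting dATC/dq = −1000/q^2 − 10 + 2q = 0 gives q = 10 (since 2·10^3 − 10·10^2 = 1000).
min ATC = 1000/10 + 53 − 10·10 + 10^2 = $153. That is the break-even price.
For $28 ≤ P < $153 the firm produces at a loss; below $28 it shuts down.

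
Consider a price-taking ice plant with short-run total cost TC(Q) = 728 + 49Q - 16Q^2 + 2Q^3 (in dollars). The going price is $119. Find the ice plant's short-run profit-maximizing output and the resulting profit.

Profit = -$140 at Q = 7

AVC = 49 - 16Q + 2Q^2 has its minimum $17 at Q = 4; price $119 clears that bar, so the firm operates.
MC = 49 - 32Q + 6Q^2. Setting P = MC and taking the root on the rising branch gives Q* = 7.
TR = 119·7 = 833. TC = 728 + 245 = 973. Profit = 833 − 973 = -$140.
That loss of $140 beats the $728 the firm would lose by shutting down; producing recovers $588 of fixed cost.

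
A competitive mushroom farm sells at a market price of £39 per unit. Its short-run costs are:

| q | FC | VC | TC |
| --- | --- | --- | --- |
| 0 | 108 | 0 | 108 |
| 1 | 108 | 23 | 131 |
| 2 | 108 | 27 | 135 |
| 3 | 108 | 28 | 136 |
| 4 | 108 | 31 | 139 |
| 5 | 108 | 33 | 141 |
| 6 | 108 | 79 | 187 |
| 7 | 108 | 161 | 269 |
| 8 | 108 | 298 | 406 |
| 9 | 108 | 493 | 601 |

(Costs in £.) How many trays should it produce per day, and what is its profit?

q = 5; profit = £54

Profit at each row (π = 39q − TC): q=0: -108; q=1: -92; q=2: -57; q=3: -19; q=4: 17; q=5: 54; q=6: 47; q=7: 4; q=8: -94; q=9: -250.
Profit is maximized at q = 5. AVC there is 33/5 = £6.60 ≤ P, so producing beats shutting down (which would give -£108).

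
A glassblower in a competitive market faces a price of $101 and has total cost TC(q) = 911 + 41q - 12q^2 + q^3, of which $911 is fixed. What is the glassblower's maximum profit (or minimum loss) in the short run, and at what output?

AVC = 41 - 12q + q^2 has its minimum $5 at q = 6; price $101 clears that bar, so the firm operates.
With MC = 41 - 24q + 3q^2, P = MC on the upward-sloping part at q* = 10.
TR = 101·10 = 1010. TC = 911 + 210 = 1121. Profit = 1010 − 1121 = -$111.
Shutting down would mean losing the fixed cost of $911, so operating at a loss of $111 is better by $800.

Profit = -$111 at q = 10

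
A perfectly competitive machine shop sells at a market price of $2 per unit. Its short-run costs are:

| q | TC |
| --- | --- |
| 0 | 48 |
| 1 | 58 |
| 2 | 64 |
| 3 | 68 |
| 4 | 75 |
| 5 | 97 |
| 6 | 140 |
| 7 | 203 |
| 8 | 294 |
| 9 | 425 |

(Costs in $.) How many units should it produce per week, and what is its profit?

q = 0 (shut down); profit = -$48

Tabulate TR − TC: q=0: -48; q=1: -56; q=2: -60; q=3: -62; q=4: -67; q=5: -87; q=6: -128; q=7: -189; q=8: -278; q=9: -407.
Profit is highest at q = 0. Equivalently, the lowest AVC in the table is 20/3 ≈ $6.67 at q = 3, and P = $2 falls below it — price never covers variable cost, so the firm shuts down and loses only its fixed cost.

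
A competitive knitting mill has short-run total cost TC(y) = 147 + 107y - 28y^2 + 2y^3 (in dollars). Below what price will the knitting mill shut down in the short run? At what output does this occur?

$9 per unit, at y = 7

Short-run supply begins at min AVC. From VC = 107y - 28y^2 + 2y^3, AVC = 107 - 28y + 2y^2.
dAVC/dy = -28 + 4y = 0 gives y = 7. min AVC = 107 - 28·7 + 2·7^2 = 9.
So the shutdown price is $9.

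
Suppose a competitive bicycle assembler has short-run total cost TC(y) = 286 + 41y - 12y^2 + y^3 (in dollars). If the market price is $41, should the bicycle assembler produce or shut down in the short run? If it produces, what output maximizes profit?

Produce at y = 8

Variable cost is VC = 41y - 12y^2 + y^3, so AVC = VC/y = 41 - 12y + y^2 and MC = dTC/dy = 41 - 24y + 3y^2.
The AVC parabola has its vertex at y = 12/2 = 6, where AVC = 41 - 12·6 + 6^2 = $5.
Since P = $41 ≥ min AVC = $5, price covers variable cost and the firm should produce.
P = MC gives -24y + 3y^2 = 0, with roots 0 and 8. Take the larger (rising MC): y* = 8.
Check: AVC at y = 8 is $9 ≤ P, so revenue covers variable cost.
Profit = P·y − TC = 41·8 − 358 = -$30, a loss, but smaller than the $286 fixed cost the firm would lose by shutting down.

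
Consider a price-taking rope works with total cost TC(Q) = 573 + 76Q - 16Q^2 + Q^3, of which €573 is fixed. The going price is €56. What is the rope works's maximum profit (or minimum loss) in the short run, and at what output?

AVC = 76 - 16Q + Q^2; min AVC = €12 at Q = 8. Since P = €56 ≥ min AVC, the firm produces.
With MC = 76 - 32Q + 3Q^2, P = MC on the upward-sloping part at Q* = 10.
TR = 56·10 = 560. TC = 573 + 160 = 733. Profit = 560 − 733 = -€173.
Shutting down would mean losing the fixed cost of €573, so operating at a loss of €173 is better by €400.

Profit = -€173 at Q = 10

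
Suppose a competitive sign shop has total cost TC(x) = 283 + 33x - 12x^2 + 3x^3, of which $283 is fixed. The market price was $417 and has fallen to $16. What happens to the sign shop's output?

AVC = 33 - 12x + 3x^2, minimized at x = 2 where min AVC = $21. MC = 33 - 24x + 9x^2.
With P = $417 above the shutdown price, P = MC gives x = 8.
At P = $16 < min AVC = $21, price no longer covers variable cost at any output, so the firm shuts down: x = 0.

Output falls from 8 to 0 (the firm shuts down)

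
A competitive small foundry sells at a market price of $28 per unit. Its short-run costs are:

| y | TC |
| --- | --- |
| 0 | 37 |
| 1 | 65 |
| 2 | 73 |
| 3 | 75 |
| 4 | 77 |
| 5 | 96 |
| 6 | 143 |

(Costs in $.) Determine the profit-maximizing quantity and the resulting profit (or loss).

Tabulate TR − TC: y=0: -37; y=1: -37; y=2: -17; y=3: 9; y=4: 35; y=5: 44; y=6: 25.
Profit is maximized at y = 5. AVC there is 59/5 = $11.80 ≤ P, so producing beats shutting down (which would give -$37).

y = 5; profit = $44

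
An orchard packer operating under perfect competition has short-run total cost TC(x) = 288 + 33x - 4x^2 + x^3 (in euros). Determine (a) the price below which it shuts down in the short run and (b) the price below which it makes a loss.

Shutdown price = min AVC. AVC = 33 - 4x + x^2, with vertex at x = 2 and minimum €29.
ATC = 288/x + 33 - 4x + x^2. Setting dATC/dx = −288/x^2 − 4 + 2x = 0 gives x = 6 (since 2·6^3 − 4·6^2 = 288).
min ATC = 288/6 + 33 − 4·6 + 6^2 = €93. That is the break-even price.
Between these two prices the firm operates at a loss; above €93 it earns a profit.

Shutdown price = €29; break-even price = €93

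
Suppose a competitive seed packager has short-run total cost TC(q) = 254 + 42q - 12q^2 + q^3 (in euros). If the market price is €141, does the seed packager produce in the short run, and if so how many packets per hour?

Produce at q = 11

From TC, MC = TC'(q) = 42 - 24q + 3q^2 and AVC = VC/q = 42 - 12q + q^2.
AVC hits its minimum where MC = AVC, at q = 6, giving min AVC = 42 - 12·6 + 6^2 = €6.
Since P = €141 ≥ min AVC = €6, price covers variable cost and the firm should produce.
P = MC gives -99 - 24q + 3q^2 = 0, with roots -3 and 11. Take the larger (rising MC): q* = 11.
Check: AVC at q = 11 is €31 ≤ P, so revenue covers variable cost.
Profit = P·q − TC = 141·11 − 595 = €956.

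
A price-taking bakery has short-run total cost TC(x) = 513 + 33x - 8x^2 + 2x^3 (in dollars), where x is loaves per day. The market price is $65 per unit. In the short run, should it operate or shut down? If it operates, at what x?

Strip out fixed cost: VC = 33x - 8x^2 + 2x^3. Then AVC = 33 - 8x + 2x^2 and MC = 33 - 16x + 6x^2.
AVC hits its minimum where MC = AVC, at x = 2, giving min AVC = 33 - 8·2 + 2·2^2 = $25.
P = $65 exceeds min AVC = $25, so the firm stays open.
P = MC gives -32 - 16x + 6x^2 = 0, with roots -4/3 and 4. Take the larger (rising MC): x* = 4.
Check: AVC at x = 4 is $33 ≤ P, so revenue covers variable cost.
Profit = P·x − TC = 65·4 − 645 = -$385, a loss, but smaller than the $513 fixed cost the firm would lose by shutting down.

Produce at x = 4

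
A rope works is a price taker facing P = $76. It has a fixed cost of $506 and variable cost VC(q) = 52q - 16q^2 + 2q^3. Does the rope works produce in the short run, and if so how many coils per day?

Strip out fixed cost: VC = 52q - 16q^2 + 2q^3. Then AVC = 52 - 16q + 2q^2 and MC = 52 - 32q + 6q^2.
AVC is minimized where dAVC/dq = -16 + 4q = 0, at q = 4; min AVC = 52 - 16·4 + 2·4^2 = $20.
Since P = $76 ≥ min AVC = $20, price covers variable cost and the firm should produce.
Solving P = MC: -24 - 32q + 6q^2 = 0 ⇒ q = -2/3 or 6. On the upward-sloping branch, q* = 6.
Check: AVC at q = 6 is $28 ≤ P, so revenue covers variable cost.
Profit = P·q − TC = 76·6 − 674 = -$218, a loss, but smaller than the $506 fixed cost the firm would lose by shutting down.

Produce at q = 6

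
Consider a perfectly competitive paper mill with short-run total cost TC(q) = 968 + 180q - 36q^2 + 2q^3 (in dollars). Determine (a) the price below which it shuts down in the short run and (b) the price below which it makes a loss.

AVC = 180 - 36q + 2q^2; minimized at q = 9, giving min AVC = $18. That is the shutdown price.
ATC = 968/q + 180 - 36q + 2q^2. Setting dATC/dq = −968/q^2 − 36 + 4q = 0 gives q = 11 (since 4·11^3 − 36·11^2 = 968).
min ATC = 968/11 + 180 − 36·11 + 2·11^2 = $114. That is the break-even price.
For $18 ≤ P < $114 the firm produces at a loss; below $18 it shuts down.

Shutdown price = $18; break-even price = $114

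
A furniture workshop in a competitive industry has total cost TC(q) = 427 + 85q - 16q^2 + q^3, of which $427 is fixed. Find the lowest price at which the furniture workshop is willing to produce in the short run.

$21 per unit

The shutdown price is the minimum of AVC. VC = 85q - 16q^2 + q^3, so AVC = 85 - 16q + q^2.
dAVC/dq = -16 + 2q = 0 gives q = 8. min AVC = 85 - 16·8 + 8^2 = 21.
So the shutdown price is $21.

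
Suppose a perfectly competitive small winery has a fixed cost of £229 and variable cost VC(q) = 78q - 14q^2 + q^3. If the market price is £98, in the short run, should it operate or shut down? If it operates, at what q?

Variable cost is VC = 78q - 14q^2 + q^3, so AVC = VC/q = 78 - 14q + q^2 and MC = dTC/dq = 78 - 28q + 3q^2.
AVC is minimized where dAVC/dq = -14 + 2q = 0, at q = 7; min AVC = 78 - 14·7 + 7^2 = £29.
P = £98 exceeds min AVC = £29, so the firm stays open.
Set P = MC: 98 = 78 - 28q + 3q^2 → -20 - 28q + 3q^2 = 0. The roots are q = -2/3 and q = 10; the profit-maximizing output is on the rising part of MC, so q* = 10.
Check: AVC at q = 10 is £38 ≤ P, so revenue covers variable cost.
Profit = P·q − TC = 98·10 − 609 = £371.

Produce at q = 10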